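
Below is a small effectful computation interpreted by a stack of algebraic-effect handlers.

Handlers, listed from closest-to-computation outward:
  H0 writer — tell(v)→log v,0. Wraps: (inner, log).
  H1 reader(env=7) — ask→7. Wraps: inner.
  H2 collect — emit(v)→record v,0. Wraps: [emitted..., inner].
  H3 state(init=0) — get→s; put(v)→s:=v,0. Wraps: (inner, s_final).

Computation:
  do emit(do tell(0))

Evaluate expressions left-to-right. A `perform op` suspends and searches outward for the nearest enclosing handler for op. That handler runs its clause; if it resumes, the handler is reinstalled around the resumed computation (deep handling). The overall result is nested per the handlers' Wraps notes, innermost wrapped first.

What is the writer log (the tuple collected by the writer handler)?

Working:
tell(0) @ H0 ⇒ log+=0
emit(0) @ H2 ⇒ out+=0
H0 returns (0, (0))
H1 returns (0, (0))
H2 returns [0, (0, (0))]
H3 returns ([0, (0, (0))], 0)
= ([0, (0, (0))], 0)

Answer: (0)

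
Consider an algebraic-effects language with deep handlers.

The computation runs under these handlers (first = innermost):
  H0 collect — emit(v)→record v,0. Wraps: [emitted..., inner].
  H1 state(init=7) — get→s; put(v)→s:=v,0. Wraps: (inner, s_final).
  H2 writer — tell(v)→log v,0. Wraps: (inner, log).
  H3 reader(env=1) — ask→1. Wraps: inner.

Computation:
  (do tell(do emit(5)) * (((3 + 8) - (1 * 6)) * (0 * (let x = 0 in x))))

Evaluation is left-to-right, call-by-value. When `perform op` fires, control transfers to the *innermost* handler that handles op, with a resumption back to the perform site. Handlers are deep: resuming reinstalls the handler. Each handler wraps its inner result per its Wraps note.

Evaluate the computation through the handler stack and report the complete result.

Answer: (([5, 0], 7), (0))

Evaluation trace:
emit(5) @ H0 ⇒ out+=5
tell(0) @ H2 ⇒ log+=0
H0 returns [5, 0]
H1 returns ([5, 0], 7)
H2 returns (([5, 0], 7), (0))
H3 returns (([5, 0], 7), (0))
= (([5, 0], 7), (0))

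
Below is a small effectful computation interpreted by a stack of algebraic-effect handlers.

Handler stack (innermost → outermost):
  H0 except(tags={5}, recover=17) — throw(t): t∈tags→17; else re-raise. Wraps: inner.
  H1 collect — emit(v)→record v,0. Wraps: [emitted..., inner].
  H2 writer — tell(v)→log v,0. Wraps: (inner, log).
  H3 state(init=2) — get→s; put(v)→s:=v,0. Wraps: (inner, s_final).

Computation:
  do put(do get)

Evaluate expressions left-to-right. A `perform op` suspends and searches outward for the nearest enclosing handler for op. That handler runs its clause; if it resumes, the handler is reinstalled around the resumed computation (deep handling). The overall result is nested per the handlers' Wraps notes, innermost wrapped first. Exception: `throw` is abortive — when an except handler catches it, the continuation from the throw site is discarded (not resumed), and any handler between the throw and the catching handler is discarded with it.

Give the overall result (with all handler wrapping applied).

Evaluation trace:
get @ H3 ⇒ 2
put(2) @ H3 ⇒ s:=2
H0 returns 0
H1 returns [0]
H2 returns ([0], ())
H3 returns (([0], ()), 2)
= (([0], ()), 2)

Answer: (([0], ()), 2)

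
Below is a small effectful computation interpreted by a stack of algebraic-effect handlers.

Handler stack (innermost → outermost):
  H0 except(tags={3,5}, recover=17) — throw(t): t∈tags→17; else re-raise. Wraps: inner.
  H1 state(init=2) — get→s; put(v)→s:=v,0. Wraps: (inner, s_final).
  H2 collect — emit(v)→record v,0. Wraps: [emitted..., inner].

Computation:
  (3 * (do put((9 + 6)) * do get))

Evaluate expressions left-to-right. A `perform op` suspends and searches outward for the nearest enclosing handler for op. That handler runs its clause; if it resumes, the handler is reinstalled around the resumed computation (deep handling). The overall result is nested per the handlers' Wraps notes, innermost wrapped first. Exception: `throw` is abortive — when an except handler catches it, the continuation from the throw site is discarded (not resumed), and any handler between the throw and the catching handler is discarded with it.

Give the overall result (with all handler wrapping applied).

Working:
put(15) @ H1 ⇒ s:=15
get @ H1 ⇒ 15
H0 returns 0
H1 returns (0, 15)
H2 returns [(0, 15)]
= [(0, 15)]

Answer: [(0, 15)]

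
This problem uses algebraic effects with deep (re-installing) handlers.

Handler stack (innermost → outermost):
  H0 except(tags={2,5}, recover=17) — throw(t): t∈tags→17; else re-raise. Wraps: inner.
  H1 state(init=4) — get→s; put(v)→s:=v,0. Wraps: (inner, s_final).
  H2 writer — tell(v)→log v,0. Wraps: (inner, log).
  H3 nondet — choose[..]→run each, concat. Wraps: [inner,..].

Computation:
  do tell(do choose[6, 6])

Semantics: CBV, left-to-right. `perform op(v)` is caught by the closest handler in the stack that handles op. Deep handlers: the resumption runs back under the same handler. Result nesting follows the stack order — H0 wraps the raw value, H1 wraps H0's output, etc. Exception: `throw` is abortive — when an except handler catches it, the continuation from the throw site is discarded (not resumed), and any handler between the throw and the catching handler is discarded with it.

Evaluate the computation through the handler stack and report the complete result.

Evaluation trace:
choose[6, 6] @ H3
  branch[0] choose=6:
    tell(6) @ H2 ⇒ log+=6
    H0 returns 0
    H1 returns (0, 4)
    H2 returns ((0, 4), (6))
    H3 returns [((0, 4), (6))]
  branch[1] choose=6:
    tell(6) @ H2 ⇒ log+=6
    H0 returns 0
    H1 returns (0, 4)
    H2 returns ((0, 4), (6))
    H3 returns [((0, 4), (6))]
= [((0, 4), (6)), ((0, 4), (6))]

Answer: [((0, 4), (6)), ((0, 4), (6))]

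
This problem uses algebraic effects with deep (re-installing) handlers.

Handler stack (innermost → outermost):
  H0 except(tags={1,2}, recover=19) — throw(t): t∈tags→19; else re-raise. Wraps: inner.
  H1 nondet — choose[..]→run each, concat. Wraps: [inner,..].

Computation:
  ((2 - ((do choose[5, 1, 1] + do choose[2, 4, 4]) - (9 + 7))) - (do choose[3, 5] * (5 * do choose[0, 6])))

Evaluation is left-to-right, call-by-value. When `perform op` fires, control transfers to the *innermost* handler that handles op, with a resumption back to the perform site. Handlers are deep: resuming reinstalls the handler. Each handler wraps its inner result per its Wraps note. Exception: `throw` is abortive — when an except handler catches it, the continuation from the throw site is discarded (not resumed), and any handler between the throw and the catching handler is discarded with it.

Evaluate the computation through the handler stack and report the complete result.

Step-by-step:
choose[5, 1, 1] @ H1
  branch[0] choose=5:
    choose[2, 4, 4] @ H1
      branch[0] choose=2:
        choose[3, 5] @ H1
          branch[0] choose=3:
            choose[0, 6] @ H1
              branch[0] choose=0:
                H0 returns 11
                H1 returns [11]
              branch[1] choose=6:
                H0 returns -79
                H1 returns [-79]
          branch[1] choose=5:
            choose[0, 6] @ H1
              branch[0] choose=0:
                H0 returns 11
                H1 returns [11]
              branch[1] choose=6:
                H0 returns -139
                H1 returns [-139]
      branch[1] choose=4:
        choose[3, 5] @ H1
          branch[0] choose=3:
            choose[0, 6] @ H1
              branch[0] choose=0:
                H0 returns 9
                H1 returns [9]
              branch[1] choose=6:
                H0 returns -81
                H1 returns [-81]
          branch[1] choose=5:
            choose[0, 6] @ H1
              branch[0] choose=0:
                H0 returns 9
                H1 returns [9]
              branch[1] choose=6:
                H0 returns -141
                H1 returns [-141]
      branch[2] choose=4:
        choose[3, 5] @ H1
          branch[0] choose=3:
            choose[0, 6] @ H1
              branch[0] choose=0:
                H0 returns 9
                H1 returns [9]
              branch[1] choose=6:
                H0 returns -81
                H1 returns [-81]
          branch[1] choose=5:
            choose[0, 6] @ H1
              branch[0] choose=0:
                H0 returns 9
                H1 returns [9]
              branch[1] choose=6:
                H0 returns -141
                H1 returns [-141]
  branch[1] choose=1:
    choose[2, 4, 4] @ H1
      branch[0] choose=2:
        choose[3, 5] @ H1
          branch[0] choose=3:
            choose[0, 6] @ H1
              branch[0] choose=0:
                H0 returns 15
                H1 returns [15]
              branch[1] choose=6:
                H0 returns -75
                H1 returns [-75]
          branch[1] choose=5:
            choose[0, 6] @ H1
              branch[0] choose=0:
                H0 returns 15
                H1 returns [15]
              branch[1] choose=6:
                H0 returns -135
                H1 returns [-135]
      branch[1] choose=4:
        choose[3, 5] @ H1
          branch[0] choose=3:
            choose[0, 6] @ H1
              branch[0] choose=0:
                H0 returns 13
                H1 returns [13]
              branch[1] choose=6:
                H0 returns -77
                H1 returns [-77]
          branch[1] choose=5:
            choose[0, 6] @ H1
              branch[0] choose=0:
                H0 returns 13
                H1 returns [13]
              branch[1] choose=6:
                H0 returns -137
                H1 returns [-137]
      branch[2] choose=4:
        choose[3, 5] @ H1
          branch[0] choose=3:
            choose[0, 6] @ H1
              branch[0] choose=0:
                H0 returns 13
                H1 returns [13]
              branch[1] choose=6:
                H0 returns -77
                H1 returns [-77]
          branch[1] choose=5:
            choose[0, 6] @ H1
              branch[0] choose=0:
                H0 returns 13
                H1 returns [13]
              branch[1] choose=6:
                H0 returns -137
                H1 returns [-137]
  branch[2] choose=1:
    choose[2, 4, 4] @ H1
      branch[0] choose=2:
        choose[3, 5] @ H1
          branch[0] choose=3:
            choose[0, 6] @ H1
              branch[0] choose=0:
                H0 returns 15
                H1 returns [15]
              branch[1] choose=6:
                H0 returns -75
                H1 returns [-75]
          branch[1] choose=5:
            choose[0, 6] @ H1
              branch[0] choose=0:
                H0 returns 15
                H1 returns [15]
              branch[1] choose=6:
                H0 returns -135
                H1 returns [-135]
      branch[1] choose=4:
        choose[3, 5] @ H1
          branch[0] choose=3:
            choose[0, 6] @ H1
              branch[0] choose=0:
                H0 returns 13
                H1 returns [13]
              branch[1] choose=6:
                H0 returns -77
                H1 returns [-77]
          branch[1] choose=5:
            choose[0, 6] @ H1
              branch[0] choose=0:
                H0 returns 13
                H1 returns [13]
              branch[1] choose=6:
                H0 returns -137
                H1 returns [-137]
      branch[2] choose=4:
        choose[3, 5] @ H1
          branch[0] choose=3:
            choose[0, 6] @ H1
              branch[0] choose=0:
                H0 returns 13
                H1 returns [13]
              branch[1] choose=6:
                H0 returns -77
                H1 returns [-77]
          branch[1] choose=5:
            choose[0, 6] @ H1
              branch[0] choose=0:
                H0 returns 13
                H1 returns [13]
              branch[1] choose=6:
                H0 returns -137
                H1 returns [-137]
= [11, -79, 11, -139, 9, -81, 9, -141, 9, -81, 9, -141, 15, -75, 15, -135, 13, -77, 13, -137, 13, -77, 13, -137, 15, -75, 15, -135, 13, -77, 13, -137, 13, -77, 13, -137]

Answer: [11, -79, 11, -139, 9, -81, 9, -141, 9, -81, 9, -141, 15, -75, 15, -135, 13, -77, 13, -137, 13, -77, 13, -137, 15, -75, 15, -135, 13, -77, 13, -137, 13, -77, 13, -137]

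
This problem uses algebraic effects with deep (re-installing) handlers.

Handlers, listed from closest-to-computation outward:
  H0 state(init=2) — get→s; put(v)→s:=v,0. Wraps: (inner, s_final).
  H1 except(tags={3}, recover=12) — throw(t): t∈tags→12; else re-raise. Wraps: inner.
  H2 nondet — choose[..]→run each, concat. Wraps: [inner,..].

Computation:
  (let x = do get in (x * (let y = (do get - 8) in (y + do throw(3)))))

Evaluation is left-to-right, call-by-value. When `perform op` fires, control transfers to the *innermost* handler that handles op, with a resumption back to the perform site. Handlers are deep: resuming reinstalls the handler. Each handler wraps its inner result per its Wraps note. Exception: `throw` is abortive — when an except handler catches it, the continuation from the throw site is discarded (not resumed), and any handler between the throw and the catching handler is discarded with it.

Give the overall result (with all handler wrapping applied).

Answer: [12]

Evaluation trace:
get @ H0 ⇒ 2
get @ H0 ⇒ 2
throw(3) @ H1 caught ⇒ 12
H2 returns [12]
= [12]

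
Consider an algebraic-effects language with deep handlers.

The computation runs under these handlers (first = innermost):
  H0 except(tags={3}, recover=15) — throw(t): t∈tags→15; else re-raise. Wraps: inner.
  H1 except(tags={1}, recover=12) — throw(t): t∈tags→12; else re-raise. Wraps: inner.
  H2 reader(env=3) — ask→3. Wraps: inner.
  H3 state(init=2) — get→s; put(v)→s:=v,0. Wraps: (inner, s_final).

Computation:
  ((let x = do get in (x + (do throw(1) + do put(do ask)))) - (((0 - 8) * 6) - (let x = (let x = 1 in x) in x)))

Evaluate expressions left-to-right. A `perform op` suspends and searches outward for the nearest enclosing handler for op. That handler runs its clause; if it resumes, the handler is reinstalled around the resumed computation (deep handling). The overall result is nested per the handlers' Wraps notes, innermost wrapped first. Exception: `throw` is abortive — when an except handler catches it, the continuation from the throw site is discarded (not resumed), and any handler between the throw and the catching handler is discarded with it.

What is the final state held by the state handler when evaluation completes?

Working:
get @ H3 ⇒ 2
throw(1) @ H0 re-raised
throw(1) @ H1 caught ⇒ 12
H2 returns 12
H3 returns (12, 2)
= (12, 2)

Answer: 2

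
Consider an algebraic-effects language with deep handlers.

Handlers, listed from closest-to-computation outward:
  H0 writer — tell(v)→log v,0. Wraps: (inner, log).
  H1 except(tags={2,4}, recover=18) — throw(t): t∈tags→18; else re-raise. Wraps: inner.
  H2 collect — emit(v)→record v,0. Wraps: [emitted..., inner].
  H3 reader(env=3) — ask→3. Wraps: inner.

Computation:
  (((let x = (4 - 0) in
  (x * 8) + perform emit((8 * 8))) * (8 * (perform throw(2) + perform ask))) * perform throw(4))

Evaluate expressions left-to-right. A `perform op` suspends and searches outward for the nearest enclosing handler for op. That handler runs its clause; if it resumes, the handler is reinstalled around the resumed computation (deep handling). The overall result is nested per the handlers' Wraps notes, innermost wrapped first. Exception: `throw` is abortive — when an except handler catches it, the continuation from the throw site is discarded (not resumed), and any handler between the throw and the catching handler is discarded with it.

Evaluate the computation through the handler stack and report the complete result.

Answer: [64, 18]

Working:
emit(64) @ H2 ⇒ out+=64
throw(2) @ H1 caught ⇒ 18
H2 returns [64, 18]
H3 returns [64, 18]
= [64, 18]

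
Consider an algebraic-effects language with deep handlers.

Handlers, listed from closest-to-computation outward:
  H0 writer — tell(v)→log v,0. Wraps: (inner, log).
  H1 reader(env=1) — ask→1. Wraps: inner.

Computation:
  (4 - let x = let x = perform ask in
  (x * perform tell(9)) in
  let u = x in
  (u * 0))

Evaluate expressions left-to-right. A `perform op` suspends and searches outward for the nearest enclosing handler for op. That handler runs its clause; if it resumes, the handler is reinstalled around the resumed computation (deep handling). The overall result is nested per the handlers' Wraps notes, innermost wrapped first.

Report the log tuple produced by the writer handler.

Step-by-step:
ask @ H1 ⇒ 1
tell(9) @ H0 ⇒ log+=9
H0 returns (4, (9))
H1 returns (4, (9))
= (4, (9))

Answer: (9)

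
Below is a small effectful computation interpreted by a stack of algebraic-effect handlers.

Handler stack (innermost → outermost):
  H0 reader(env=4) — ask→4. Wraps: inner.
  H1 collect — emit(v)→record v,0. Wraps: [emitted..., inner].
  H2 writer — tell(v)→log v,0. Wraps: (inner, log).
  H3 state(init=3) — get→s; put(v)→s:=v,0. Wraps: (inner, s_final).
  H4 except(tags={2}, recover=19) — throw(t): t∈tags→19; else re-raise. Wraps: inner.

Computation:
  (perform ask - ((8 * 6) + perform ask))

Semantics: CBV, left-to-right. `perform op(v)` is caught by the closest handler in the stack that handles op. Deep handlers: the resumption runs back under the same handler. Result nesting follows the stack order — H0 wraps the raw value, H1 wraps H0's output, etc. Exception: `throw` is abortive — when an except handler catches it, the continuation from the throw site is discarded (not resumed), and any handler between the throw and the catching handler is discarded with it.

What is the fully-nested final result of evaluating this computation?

Evaluation trace:
ask @ H0 ⇒ 4
ask @ H0 ⇒ 4
H0 returns -48
H1 returns [-48]
H2 returns ([-48], ())
H3 returns (([-48], ()), 3)
H4 returns (([-48], ()), 3)
= (([-48], ()), 3)

Answer: (([-48], ()), 3)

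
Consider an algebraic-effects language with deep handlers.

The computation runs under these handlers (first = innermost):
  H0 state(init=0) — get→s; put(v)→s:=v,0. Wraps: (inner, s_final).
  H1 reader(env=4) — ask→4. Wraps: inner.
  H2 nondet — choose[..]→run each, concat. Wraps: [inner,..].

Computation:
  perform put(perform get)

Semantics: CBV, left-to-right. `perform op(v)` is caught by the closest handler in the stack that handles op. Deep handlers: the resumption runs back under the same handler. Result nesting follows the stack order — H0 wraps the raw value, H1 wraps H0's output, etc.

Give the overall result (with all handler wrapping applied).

Answer: [(0, 0)]

Step-by-step:
get @ H0 ⇒ 0
put(0) @ H0 ⇒ s:=0
H0 returns (0, 0)
H1 returns (0, 0)
H2 returns [(0, 0)]
= [(0, 0)]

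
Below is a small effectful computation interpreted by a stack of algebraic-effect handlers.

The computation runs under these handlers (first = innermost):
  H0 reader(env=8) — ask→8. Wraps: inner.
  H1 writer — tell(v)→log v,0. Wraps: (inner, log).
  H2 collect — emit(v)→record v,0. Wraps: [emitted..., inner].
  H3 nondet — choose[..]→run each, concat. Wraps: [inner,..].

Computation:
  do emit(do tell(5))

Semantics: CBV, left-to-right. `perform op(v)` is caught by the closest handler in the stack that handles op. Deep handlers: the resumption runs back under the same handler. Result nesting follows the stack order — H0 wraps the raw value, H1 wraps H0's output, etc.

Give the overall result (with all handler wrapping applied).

Working:
tell(5) @ H1 ⇒ log+=5
emit(0) @ H2 ⇒ out+=0
H0 returns 0
H1 returns (0, (5))
H2 returns [0, (0, (5))]
H3 returns [[0, (0, (5))]]
= [[0, (0, (5))]]

Answer: [[0, (0, (5))]]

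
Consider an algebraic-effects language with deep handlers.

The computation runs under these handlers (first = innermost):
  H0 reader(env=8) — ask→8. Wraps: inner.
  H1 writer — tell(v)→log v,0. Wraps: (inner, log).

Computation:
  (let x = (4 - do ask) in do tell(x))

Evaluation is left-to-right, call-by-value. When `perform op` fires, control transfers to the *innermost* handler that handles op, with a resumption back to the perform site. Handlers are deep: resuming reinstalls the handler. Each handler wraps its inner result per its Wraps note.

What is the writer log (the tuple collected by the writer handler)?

Answer: (-4)

Evaluation trace:
ask @ H0 ⇒ 8
tell(-4) @ H1 ⇒ log+=-4
H0 returns 0
H1 returns (0, (-4))
= (0, (-4))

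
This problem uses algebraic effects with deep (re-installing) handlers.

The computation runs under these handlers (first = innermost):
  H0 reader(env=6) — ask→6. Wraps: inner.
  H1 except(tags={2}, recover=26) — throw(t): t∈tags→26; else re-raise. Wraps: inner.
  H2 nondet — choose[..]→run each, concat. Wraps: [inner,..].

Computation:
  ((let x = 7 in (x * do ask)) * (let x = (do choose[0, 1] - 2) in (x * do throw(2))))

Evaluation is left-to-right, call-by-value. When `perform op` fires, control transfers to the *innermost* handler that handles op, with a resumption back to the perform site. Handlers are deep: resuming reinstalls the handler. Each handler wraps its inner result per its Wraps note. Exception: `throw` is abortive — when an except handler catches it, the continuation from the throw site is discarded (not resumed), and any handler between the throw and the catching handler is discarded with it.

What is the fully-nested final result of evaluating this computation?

Evaluation trace:
ask @ H0 ⇒ 6
choose[0, 1] @ H2
  branch[0] choose=0:
    throw(2) @ H1 caught ⇒ 26
    H2 returns [26]
  branch[1] choose=1:
    throw(2) @ H1 caught ⇒ 26
    H2 returns [26]
= [26, 26]

Answer: [26, 26]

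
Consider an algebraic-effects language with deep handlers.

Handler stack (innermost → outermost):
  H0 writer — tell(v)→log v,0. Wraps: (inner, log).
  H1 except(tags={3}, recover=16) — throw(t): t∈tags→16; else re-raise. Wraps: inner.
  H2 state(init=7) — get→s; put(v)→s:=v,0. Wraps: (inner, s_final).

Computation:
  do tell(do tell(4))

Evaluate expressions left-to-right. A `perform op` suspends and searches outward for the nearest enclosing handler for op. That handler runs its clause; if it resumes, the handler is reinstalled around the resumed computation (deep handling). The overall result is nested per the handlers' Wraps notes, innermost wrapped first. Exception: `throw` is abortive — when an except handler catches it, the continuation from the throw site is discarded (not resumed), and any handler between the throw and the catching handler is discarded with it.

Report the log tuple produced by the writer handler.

Answer: (4, 0)

Working:
tell(4) @ H0 ⇒ log+=4
tell(0) @ H0 ⇒ log+=0
H0 returns (0, (4, 0))
H1 returns (0, (4, 0))
H2 returns ((0, (4, 0)), 7)
= ((0, (4, 0)), 7)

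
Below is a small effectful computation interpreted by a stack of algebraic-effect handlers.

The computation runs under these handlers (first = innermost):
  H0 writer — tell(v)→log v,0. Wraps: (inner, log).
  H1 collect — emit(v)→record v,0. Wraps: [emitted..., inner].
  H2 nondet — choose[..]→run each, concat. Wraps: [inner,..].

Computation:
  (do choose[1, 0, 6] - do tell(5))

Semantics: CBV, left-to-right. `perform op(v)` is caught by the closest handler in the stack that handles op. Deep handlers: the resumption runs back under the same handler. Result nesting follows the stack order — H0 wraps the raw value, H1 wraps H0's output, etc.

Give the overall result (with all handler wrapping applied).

Answer: [[(1, (5))], [(0, (5))], [(6, (5))]]

Working:
choose[1, 0, 6] @ H2
  branch[0] choose=1:
    tell(5) @ H0 ⇒ log+=5
    H0 returns (1, (5))
    H1 returns [(1, (5))]
    H2 returns [[(1, (5))]]
  branch[1] choose=0:
    tell(5) @ H0 ⇒ log+=5
    H0 returns (0, (5))
    H1 returns [(0, (5))]
    H2 returns [[(0, (5))]]
  branch[2] choose=6:
    tell(5) @ H0 ⇒ log+=5
    H0 returns (6, (5))
    H1 returns [(6, (5))]
    H2 returns [[(6, (5))]]
= [[(1, (5))], [(0, (5))], [(6, (5))]]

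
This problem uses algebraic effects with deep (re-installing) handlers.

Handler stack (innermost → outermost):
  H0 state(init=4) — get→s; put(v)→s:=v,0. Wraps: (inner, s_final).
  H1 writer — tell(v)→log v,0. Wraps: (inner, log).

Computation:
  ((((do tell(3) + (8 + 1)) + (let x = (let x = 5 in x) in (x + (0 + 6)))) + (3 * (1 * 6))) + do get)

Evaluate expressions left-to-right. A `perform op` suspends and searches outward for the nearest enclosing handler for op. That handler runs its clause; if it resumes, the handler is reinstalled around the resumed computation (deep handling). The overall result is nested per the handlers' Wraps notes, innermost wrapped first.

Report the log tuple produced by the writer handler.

Evaluation trace:
tell(3) @ H1 ⇒ log+=3
get @ H0 ⇒ 4
H0 returns (42, 4)
H1 returns ((42, 4), (3))
= ((42, 4), (3))

Answer: (3)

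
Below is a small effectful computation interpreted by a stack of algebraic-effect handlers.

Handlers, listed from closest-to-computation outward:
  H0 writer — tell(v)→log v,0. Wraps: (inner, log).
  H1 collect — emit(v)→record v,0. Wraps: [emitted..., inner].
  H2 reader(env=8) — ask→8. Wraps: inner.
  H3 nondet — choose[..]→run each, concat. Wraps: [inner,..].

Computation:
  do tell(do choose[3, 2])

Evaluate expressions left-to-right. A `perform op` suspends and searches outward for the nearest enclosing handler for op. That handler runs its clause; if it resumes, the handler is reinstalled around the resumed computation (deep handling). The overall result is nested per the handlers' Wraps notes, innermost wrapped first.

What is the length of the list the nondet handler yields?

Step-by-step:
choose[3, 2] @ H3
  branch[0] choose=3:
    tell(3) @ H0 ⇒ log+=3
    H0 returns (0, (3))
    H1 returns [(0, (3))]
    H2 returns [(0, (3))]
    H3 returns [[(0, (3))]]
  branch[1] choose=2:
    tell(2) @ H0 ⇒ log+=2
    H0 returns (0, (2))
    H1 returns [(0, (2))]
    H2 returns [(0, (2))]
    H3 returns [[(0, (2))]]
= [[(0, (3))], [(0, (2))]]

Answer: 2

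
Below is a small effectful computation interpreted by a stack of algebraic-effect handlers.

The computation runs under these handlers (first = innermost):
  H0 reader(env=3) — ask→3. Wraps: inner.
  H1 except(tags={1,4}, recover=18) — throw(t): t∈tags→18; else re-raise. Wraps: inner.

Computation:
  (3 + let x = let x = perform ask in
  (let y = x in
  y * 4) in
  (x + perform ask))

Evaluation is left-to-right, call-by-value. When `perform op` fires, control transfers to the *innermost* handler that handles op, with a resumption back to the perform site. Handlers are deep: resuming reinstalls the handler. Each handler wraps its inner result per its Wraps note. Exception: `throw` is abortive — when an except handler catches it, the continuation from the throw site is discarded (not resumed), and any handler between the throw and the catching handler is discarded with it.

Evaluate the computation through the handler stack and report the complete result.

Answer: 18

Working:
ask @ H0 ⇒ 3
ask @ H0 ⇒ 3
H0 returns 18
H1 returns 18
= 18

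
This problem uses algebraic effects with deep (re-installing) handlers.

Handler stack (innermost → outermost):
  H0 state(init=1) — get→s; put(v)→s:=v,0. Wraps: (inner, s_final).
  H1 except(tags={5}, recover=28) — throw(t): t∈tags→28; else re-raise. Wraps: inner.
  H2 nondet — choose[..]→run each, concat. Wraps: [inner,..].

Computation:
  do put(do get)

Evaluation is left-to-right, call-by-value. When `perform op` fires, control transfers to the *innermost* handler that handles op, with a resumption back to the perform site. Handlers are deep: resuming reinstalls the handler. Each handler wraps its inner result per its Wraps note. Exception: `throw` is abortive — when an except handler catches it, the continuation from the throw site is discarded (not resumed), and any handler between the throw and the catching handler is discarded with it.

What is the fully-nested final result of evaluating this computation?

Answer: [(0, 1)]

Evaluation trace:
get @ H0 ⇒ 1
put(1) @ H0 ⇒ s:=1
H0 returns (0, 1)
H1 returns (0, 1)
H2 returns [(0, 1)]
= [(0, 1)]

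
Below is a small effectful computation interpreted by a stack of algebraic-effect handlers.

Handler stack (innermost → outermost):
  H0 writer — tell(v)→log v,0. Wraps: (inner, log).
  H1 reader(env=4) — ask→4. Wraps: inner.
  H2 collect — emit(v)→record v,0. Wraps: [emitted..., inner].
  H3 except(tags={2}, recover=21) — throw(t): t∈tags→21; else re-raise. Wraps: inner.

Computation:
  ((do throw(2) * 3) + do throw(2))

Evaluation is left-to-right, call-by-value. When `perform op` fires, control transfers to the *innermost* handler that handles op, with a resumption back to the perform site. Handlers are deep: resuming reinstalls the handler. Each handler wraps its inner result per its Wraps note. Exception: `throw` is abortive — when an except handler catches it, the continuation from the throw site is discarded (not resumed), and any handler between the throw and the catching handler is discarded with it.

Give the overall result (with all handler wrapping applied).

Answer: 21

Step-by-step:
throw(2) @ H3 caught ⇒ 21
= 21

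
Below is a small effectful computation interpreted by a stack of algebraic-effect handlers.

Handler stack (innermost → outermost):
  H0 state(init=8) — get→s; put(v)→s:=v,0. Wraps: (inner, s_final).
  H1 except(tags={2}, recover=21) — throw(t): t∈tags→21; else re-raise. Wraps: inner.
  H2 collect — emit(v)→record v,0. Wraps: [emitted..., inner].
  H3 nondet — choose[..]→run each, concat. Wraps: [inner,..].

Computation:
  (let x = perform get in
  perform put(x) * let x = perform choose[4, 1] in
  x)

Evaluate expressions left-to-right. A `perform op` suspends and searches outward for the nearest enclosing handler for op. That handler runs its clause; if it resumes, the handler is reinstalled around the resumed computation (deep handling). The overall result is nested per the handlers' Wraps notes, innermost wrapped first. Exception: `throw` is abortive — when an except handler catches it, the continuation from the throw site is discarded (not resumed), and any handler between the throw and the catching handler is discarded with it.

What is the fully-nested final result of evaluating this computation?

Answer: [[(0, 8)], [(0, 8)]]

Evaluation trace:
get @ H0 ⇒ 8
put(8) @ H0 ⇒ s:=8
choose[4, 1] @ H3
  branch[0] choose=4:
    H0 returns (0, 8)
    H1 returns (0, 8)
    H2 returns [(0, 8)]
    H3 returns [[(0, 8)]]
  branch[1] choose=1:
    H0 returns (0, 8)
    H1 returns (0, 8)
    H2 returns [(0, 8)]
    H3 returns [[(0, 8)]]
= [[(0, 8)], [(0, 8)]]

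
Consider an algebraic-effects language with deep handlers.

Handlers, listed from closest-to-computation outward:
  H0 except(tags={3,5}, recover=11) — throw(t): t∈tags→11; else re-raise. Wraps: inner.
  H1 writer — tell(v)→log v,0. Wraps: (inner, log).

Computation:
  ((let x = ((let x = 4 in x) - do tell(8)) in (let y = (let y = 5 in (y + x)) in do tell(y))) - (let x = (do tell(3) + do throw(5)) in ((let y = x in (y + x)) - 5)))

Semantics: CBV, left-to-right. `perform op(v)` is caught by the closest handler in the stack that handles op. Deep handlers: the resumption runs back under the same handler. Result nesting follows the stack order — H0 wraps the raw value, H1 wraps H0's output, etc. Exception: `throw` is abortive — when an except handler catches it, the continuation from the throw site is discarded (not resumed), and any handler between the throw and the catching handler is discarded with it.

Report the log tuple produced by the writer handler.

Evaluation trace:
tell(8) @ H1 ⇒ log+=8
tell(9) @ H1 ⇒ log+=9
tell(3) @ H1 ⇒ log+=3
throw(5) @ H0 caught ⇒ 11
H1 returns (11, (8, 9, 3))
= (11, (8, 9, 3))

Answer: (8, 9, 3)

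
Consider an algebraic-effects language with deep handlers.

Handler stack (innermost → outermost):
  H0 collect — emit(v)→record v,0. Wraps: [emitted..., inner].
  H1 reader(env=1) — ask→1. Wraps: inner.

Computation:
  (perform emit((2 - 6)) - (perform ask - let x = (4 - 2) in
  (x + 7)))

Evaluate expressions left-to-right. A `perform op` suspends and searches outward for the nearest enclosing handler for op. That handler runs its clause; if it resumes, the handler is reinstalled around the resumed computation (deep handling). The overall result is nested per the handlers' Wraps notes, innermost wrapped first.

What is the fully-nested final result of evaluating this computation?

Answer: [-4, 8]

Step-by-step:
emit(-4) @ H0 ⇒ out+=-4
ask @ H1 ⇒ 1
H0 returns [-4, 8]
H1 returns [-4, 8]
= [-4, 8]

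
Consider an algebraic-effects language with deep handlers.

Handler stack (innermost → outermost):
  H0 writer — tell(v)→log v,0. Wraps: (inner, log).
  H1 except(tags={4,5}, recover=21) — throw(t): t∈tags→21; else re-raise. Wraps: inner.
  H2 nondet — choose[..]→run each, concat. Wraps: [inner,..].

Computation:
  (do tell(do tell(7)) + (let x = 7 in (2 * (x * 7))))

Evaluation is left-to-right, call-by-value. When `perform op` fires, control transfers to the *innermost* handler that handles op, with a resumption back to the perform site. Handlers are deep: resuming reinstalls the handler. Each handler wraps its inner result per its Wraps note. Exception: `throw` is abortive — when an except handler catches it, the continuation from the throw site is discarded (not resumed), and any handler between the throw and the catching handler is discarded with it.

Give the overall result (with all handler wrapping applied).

Step-by-step:
tell(7) @ H0 ⇒ log+=7
tell(0) @ H0 ⇒ log+=0
H0 returns (98, (7, 0))
H1 returns (98, (7, 0))
H2 returns [(98, (7, 0))]
= [(98, (7, 0))]

Answer: [(98, (7, 0))]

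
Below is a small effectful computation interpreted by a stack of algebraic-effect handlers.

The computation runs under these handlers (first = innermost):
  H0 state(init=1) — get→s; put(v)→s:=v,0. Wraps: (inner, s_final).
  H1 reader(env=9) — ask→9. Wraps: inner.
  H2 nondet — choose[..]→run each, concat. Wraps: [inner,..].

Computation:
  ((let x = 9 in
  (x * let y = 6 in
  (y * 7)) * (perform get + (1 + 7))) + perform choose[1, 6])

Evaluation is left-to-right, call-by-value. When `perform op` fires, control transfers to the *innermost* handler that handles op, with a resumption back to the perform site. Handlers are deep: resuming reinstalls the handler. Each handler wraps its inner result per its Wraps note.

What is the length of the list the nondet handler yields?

Step-by-step:
get @ H0 ⇒ 1
choose[1, 6] @ H2
  branch[0] choose=1:
    H0 returns (3403, 1)
    H1 returns (3403, 1)
    H2 returns [(3403, 1)]
  branch[1] choose=6:
    H0 returns (3408, 1)
    H1 returns (3408, 1)
    H2 returns [(3408, 1)]
= [(3403, 1), (3408, 1)]

Answer: 2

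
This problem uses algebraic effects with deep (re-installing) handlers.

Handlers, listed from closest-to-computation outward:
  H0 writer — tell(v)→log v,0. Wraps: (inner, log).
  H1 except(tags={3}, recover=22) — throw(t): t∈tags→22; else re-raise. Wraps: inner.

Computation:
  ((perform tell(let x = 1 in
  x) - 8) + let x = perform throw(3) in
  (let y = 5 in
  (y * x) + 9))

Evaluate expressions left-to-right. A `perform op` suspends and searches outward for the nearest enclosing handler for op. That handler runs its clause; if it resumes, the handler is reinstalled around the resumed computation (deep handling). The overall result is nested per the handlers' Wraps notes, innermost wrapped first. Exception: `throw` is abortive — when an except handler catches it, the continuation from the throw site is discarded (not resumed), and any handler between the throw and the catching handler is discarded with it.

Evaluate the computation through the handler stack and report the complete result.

Answer: 22

Step-by-step:
tell(1) @ H0 ⇒ log+=1
throw(3) @ H1 caught ⇒ 22
= 22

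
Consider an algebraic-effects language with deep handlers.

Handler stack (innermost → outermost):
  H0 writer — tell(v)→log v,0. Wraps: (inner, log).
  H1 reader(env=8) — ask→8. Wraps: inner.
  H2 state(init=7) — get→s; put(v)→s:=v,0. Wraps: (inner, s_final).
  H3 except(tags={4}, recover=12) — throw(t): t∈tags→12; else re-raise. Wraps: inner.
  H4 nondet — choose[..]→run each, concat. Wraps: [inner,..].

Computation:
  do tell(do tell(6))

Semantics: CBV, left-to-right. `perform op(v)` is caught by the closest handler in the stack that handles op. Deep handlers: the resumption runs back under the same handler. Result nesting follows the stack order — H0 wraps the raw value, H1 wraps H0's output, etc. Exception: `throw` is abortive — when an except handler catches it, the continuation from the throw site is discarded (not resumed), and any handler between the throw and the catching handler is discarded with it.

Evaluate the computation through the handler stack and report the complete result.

Working:
tell(6) @ H0 ⇒ log+=6
tell(0) @ H0 ⇒ log+=0
H0 returns (0, (6, 0))
H1 returns (0, (6, 0))
H2 returns ((0, (6, 0)), 7)
H3 returns ((0, (6, 0)), 7)
H4 returns [((0, (6, 0)), 7)]
= [((0, (6, 0)), 7)]

Answer: [((0, (6, 0)), 7)]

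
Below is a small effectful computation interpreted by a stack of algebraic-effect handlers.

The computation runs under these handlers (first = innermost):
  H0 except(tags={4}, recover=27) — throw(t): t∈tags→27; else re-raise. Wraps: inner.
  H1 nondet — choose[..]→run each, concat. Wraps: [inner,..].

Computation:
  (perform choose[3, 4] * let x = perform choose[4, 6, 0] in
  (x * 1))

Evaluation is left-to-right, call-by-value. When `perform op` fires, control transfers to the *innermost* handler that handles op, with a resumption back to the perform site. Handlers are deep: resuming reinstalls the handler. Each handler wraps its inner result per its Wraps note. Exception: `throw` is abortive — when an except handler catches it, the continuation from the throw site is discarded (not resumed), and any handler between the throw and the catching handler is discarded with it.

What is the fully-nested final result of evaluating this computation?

Working:
choose[3, 4] @ H1
  branch[0] choose=3:
    choose[4, 6, 0] @ H1
      branch[0] choose=4:
        H0 returns 12
        H1 returns [12]
      branch[1] choose=6:
        H0 returns 18
        H1 returns [18]
      branch[2] choose=0:
        H0 returns 0
        H1 returns [0]
  branch[1] choose=4:
    choose[4, 6, 0] @ H1
      branch[0] choose=4:
        H0 returns 16
        H1 returns [16]
      branch[1] choose=6:
        H0 returns 24
        H1 returns [24]
      branch[2] choose=0:
        H0 returns 0
        H1 returns [0]
= [12, 18, 0, 16, 24, 0]

Answer: [12, 18, 0, 16, 24, 0]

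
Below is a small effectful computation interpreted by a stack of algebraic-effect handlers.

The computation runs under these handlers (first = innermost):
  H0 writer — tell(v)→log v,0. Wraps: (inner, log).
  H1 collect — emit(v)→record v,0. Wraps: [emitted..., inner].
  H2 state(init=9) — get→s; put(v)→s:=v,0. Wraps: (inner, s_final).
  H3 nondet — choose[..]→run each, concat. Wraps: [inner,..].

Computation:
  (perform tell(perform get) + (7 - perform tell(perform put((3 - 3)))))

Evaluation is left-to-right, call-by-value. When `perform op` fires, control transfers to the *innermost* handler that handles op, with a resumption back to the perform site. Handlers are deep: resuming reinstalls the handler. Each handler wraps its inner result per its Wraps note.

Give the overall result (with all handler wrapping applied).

Answer: [([(7, (9, 0))], 0)]

Step-by-step:
get @ H2 ⇒ 9
tell(9) @ H0 ⇒ log+=9
put(0) @ H2 ⇒ s:=0
tell(0) @ H0 ⇒ log+=0
H0 returns (7, (9, 0))
H1 returns [(7, (9, 0))]
H2 returns ([(7, (9, 0))], 0)
H3 returns [([(7, (9, 0))], 0)]
= [([(7, (9, 0))], 0)]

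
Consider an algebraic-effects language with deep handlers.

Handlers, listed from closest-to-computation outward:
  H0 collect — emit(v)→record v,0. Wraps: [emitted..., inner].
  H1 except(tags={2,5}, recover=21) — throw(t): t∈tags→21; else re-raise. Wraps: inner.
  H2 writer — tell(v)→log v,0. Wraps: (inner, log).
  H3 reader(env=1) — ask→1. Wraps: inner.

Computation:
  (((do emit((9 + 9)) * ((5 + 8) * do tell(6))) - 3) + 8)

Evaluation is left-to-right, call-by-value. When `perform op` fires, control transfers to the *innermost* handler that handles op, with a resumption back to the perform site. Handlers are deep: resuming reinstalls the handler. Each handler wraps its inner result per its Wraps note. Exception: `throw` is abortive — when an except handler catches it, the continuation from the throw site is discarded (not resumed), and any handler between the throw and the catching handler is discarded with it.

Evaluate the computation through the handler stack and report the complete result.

Working:
emit(18) @ H0 ⇒ out+=18
tell(6) @ H2 ⇒ log+=6
H0 returns [18, 5]
H1 returns [18, 5]
H2 returns ([18, 5], (6))
H3 returns ([18, 5], (6))
= ([18, 5], (6))

Answer: ([18, 5], (6))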